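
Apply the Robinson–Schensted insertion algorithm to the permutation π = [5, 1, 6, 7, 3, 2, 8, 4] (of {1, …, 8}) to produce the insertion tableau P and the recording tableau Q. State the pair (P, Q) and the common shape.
P = [1, 2, 4, 8] / [3, 6, 7] / [5];  Q = [1, 3, 4, 7] / [2, 5, 8] / [6];  common shape = (4, 3, 1)

Row-insert the values π_1, π_2, … into P one at a time, bumping the leftmost entry strictly greater than the inserted value down to the next row. The recording tableau Q records, in position (i, j), the step at which that cell was added to P.
  Insert 5 (step 1): P = [5];  Q = [1]
  Insert 1 (step 2): P = [1] / [5];  Q = [1] / [2]
  Insert 6 (step 3): P = [1, 6] / [5];  Q = [1, 3] / [2]
  Insert 7 (step 4): P = [1, 6, 7] / [5];  Q = [1, 3, 4] / [2]
  Insert 3 (step 5): P = [1, 3, 7] / [5, 6];  Q = [1, 3, 4] / [2, 5]
  Insert 2 (step 6): P = [1, 2, 7] / [3, 6] / [5];  Q = [1, 3, 4] / [2, 5] / [6]
  Insert 8 (step 7): P = [1, 2, 7, 8] / [3, 6] / [5];  Q = [1, 3, 4, 7] / [2, 5] / [6]
  Insert 4 (step 8): P = [1, 2, 4, 8] / [3, 6, 7] / [5];  Q = [1, 3, 4, 7] / [2, 5, 8] / [6]
Final shape: (4, 3, 1).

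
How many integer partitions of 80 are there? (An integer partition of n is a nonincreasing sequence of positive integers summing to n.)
p(80) = 15796476

Compute p(n) via the recurrence p(n, m) = p(n, m−1) + p(n−m, m), where p(n, m) counts partitions of n with all parts ≤ m and p(n) = p(n, n). The base cases are p(0, m) = 1 and p(n, 0) = 0 for n > 0. Filling the table yields p(80) = 15796476. (Euler's pentagonal recurrence is an alternative.)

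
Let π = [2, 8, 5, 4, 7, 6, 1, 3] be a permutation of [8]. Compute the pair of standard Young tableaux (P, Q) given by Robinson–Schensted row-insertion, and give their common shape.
P = [1, 3, 6] / [2, 4] / [5, 7] / [8];  Q = [1, 2, 5] / [3, 6] / [4, 8] / [7];  common shape = (3, 2, 2, 1)

Row-insert the values π_1, π_2, … into P one at a time, bumping the leftmost entry strictly greater than the inserted value down to the next row. The recording tableau Q records, in position (i, j), the step at which that cell was added to P.
  Insert 2 (step 1): P = [2];  Q = [1]
  Insert 8 (step 2): P = [2, 8];  Q = [1, 2]
  Insert 5 (step 3): P = [2, 5] / [8];  Q = [1, 2] / [3]
  Insert 4 (step 4): P = [2, 4] / [5] / [8];  Q = [1, 2] / [3] / [4]
  Insert 7 (step 5): P = [2, 4, 7] / [5] / [8];  Q = [1, 2, 5] / [3] / [4]
  Insert 6 (step 6): P = [2, 4, 6] / [5, 7] / [8];  Q = [1, 2, 5] / [3, 6] / [4]
  Insert 1 (step 7): P = [1, 4, 6] / [2, 7] / [5] / [8];  Q = [1, 2, 5] / [3, 6] / [4] / [7]
  Insert 3 (step 8): P = [1, 3, 6] / [2, 4] / [5, 7] / [8];  Q = [1, 2, 5] / [3, 6] / [4, 8] / [7]
Final shape: (3, 2, 2, 1).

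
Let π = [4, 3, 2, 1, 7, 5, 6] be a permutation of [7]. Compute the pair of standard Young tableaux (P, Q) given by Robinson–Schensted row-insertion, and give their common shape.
P = [1, 5, 6] / [2, 7] / [3] / [4];  Q = [1, 5, 7] / [2, 6] / [3] / [4];  common shape = (3, 2, 1, 1)

Row-insert the values π_1, π_2, … into P one at a time, bumping the leftmost entry strictly greater than the inserted value down to the next row. The recording tableau Q records, in position (i, j), the step at which that cell was added to P.
  Insert 4 (step 1): P = [4];  Q = [1]
  Insert 3 (step 2): P = [3] / [4];  Q = [1] / [2]
  Insert 2 (step 3): P = [2] / [3] / [4];  Q = [1] / [2] / [3]
  Insert 1 (step 4): P = [1] / [2] / [3] / [4];  Q = [1] / [2] / [3] / [4]
  Insert 7 (step 5): P = [1, 7] / [2] / [3] / [4];  Q = [1, 5] / [2] / [3] / [4]
  Insert 5 (step 6): P = [1, 5] / [2, 7] / [3] / [4];  Q = [1, 5] / [2, 6] / [3] / [4]
  Insert 6 (step 7): P = [1, 5, 6] / [2, 7] / [3] / [4];  Q = [1, 5, 7] / [2, 6] / [3] / [4]
Final shape: (3, 2, 1, 1).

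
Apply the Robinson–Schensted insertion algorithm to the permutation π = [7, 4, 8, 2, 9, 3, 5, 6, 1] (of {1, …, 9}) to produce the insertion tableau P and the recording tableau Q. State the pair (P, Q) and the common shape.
P = [1, 3, 5, 6] / [2, 8, 9] / [4] / [7];  Q = [1, 3, 5, 8] / [2, 6, 7] / [4] / [9];  common shape = (4, 3, 1, 1)

Row-insert the values π_1, π_2, … into P one at a time, bumping the leftmost entry strictly greater than the inserted value down to the next row. The recording tableau Q records, in position (i, j), the step at which that cell was added to P.
  Insert 7 (step 1): P = [7];  Q = [1]
  Insert 4 (step 2): P = [4] / [7];  Q = [1] / [2]
  Insert 8 (step 3): P = [4, 8] / [7];  Q = [1, 3] / [2]
  Insert 2 (step 4): P = [2, 8] / [4] / [7];  Q = [1, 3] / [2] / [4]
  Insert 9 (step 5): P = [2, 8, 9] / [4] / [7];  Q = [1, 3, 5] / [2] / [4]
  Insert 3 (step 6): P = [2, 3, 9] / [4, 8] / [7];  Q = [1, 3, 5] / [2, 6] / [4]
  Insert 5 (step 7): P = [2, 3, 5] / [4, 8, 9] / [7];  Q = [1, 3, 5] / [2, 6, 7] / [4]
  Insert 6 (step 8): P = [2, 3, 5, 6] / [4, 8, 9] / [7];  Q = [1, 3, 5, 8] / [2, 6, 7] / [4]
  Insert 1 (step 9): P = [1, 3, 5, 6] / [2, 8, 9] / [4] / [7];  Q = [1, 3, 5, 8] / [2, 6, 7] / [4] / [9]
Final shape: (4, 3, 1, 1).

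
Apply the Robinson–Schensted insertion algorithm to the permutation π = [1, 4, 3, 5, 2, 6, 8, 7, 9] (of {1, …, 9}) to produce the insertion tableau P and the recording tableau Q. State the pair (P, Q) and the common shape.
P = [1, 2, 5, 6, 7, 9] / [3, 8] / [4];  Q = [1, 2, 4, 6, 7, 9] / [3, 8] / [5];  common shape = (6, 2, 1)

Row-insert the values π_1, π_2, … into P one at a time, bumping the leftmost entry strictly greater than the inserted value down to the next row. The recording tableau Q records, in position (i, j), the step at which that cell was added to P.
  Insert 1 (step 1): P = [1];  Q = [1]
  Insert 4 (step 2): P = [1, 4];  Q = [1, 2]
  Insert 3 (step 3): P = [1, 3] / [4];  Q = [1, 2] / [3]
  Insert 5 (step 4): P = [1, 3, 5] / [4];  Q = [1, 2, 4] / [3]
  Insert 2 (step 5): P = [1, 2, 5] / [3] / [4];  Q = [1, 2, 4] / [3] / [5]
  Insert 6 (step 6): P = [1, 2, 5, 6] / [3] / [4];  Q = [1, 2, 4, 6] / [3] / [5]
  Insert 8 (step 7): P = [1, 2, 5, 6, 8] / [3] / [4];  Q = [1, 2, 4, 6, 7] / [3] / [5]
  Insert 7 (step 8): P = [1, 2, 5, 6, 7] / [3, 8] / [4];  Q = [1, 2, 4, 6, 7] / [3, 8] / [5]
  Insert 9 (step 9): P = [1, 2, 5, 6, 7, 9] / [3, 8] / [4];  Q = [1, 2, 4, 6, 7, 9] / [3, 8] / [5]
Final shape: (6, 2, 1).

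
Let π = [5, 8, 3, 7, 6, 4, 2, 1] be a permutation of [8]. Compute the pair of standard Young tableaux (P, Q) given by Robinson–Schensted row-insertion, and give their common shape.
P = [1, 4] / [2, 6] / [3] / [5] / [7] / [8];  Q = [1, 2] / [3, 4] / [5] / [6] / [7] / [8];  common shape = (2, 2, 1, 1, 1, 1)

Row-insert the values π_1, π_2, … into P one at a time, bumping the leftmost entry strictly greater than the inserted value down to the next row. The recording tableau Q records, in position (i, j), the step at which that cell was added to P.
  Insert 5 (step 1): P = [5];  Q = [1]
  Insert 8 (step 2): P = [5, 8];  Q = [1, 2]
  Insert 3 (step 3): P = [3, 8] / [5];  Q = [1, 2] / [3]
  Insert 7 (step 4): P = [3, 7] / [5, 8];  Q = [1, 2] / [3, 4]
  Insert 6 (step 5): P = [3, 6] / [5, 7] / [8];  Q = [1, 2] / [3, 4] / [5]
  Insert 4 (step 6): P = [3, 4] / [5, 6] / [7] / [8];  Q = [1, 2] / [3, 4] / [5] / [6]
  Insert 2 (step 7): P = [2, 4] / [3, 6] / [5] / [7] / [8];  Q = [1, 2] / [3, 4] / [5] / [6] / [7]
  Insert 1 (step 8): P = [1, 4] / [2, 6] / [3] / [5] / [7] / [8];  Q = [1, 2] / [3, 4] / [5] / [6] / [7] / [8]
Final shape: (2, 2, 1, 1, 1, 1).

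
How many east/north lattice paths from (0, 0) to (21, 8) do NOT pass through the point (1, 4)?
Number of paths = 4239015

Total paths from (0, 0) to (21, 8): C(29, 21) = 4292145. Paths through (1, 4): (paths (0, 0) → (1, 4)) × (paths (1, 4) → (21, 8)) = C(5, 1) · C(24, 20) = 5 · 10626 = 53130. Avoidance count = 4292145 − 53130 = 4239015.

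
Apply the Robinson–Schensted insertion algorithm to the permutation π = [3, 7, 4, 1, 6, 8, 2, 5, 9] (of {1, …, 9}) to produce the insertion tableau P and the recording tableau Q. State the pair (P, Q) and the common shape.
P = [1, 2, 5, 8, 9] / [3, 4, 6] / [7];  Q = [1, 2, 5, 6, 9] / [3, 7, 8] / [4];  common shape = (5, 3, 1)

Row-insert the values π_1, π_2, … into P one at a time, bumping the leftmost entry strictly greater than the inserted value down to the next row. The recording tableau Q records, in position (i, j), the step at which that cell was added to P.
  Insert 3 (step 1): P = [3];  Q = [1]
  Insert 7 (step 2): P = [3, 7];  Q = [1, 2]
  Insert 4 (step 3): P = [3, 4] / [7];  Q = [1, 2] / [3]
  Insert 1 (step 4): P = [1, 4] / [3] / [7];  Q = [1, 2] / [3] / [4]
  Insert 6 (step 5): P = [1, 4, 6] / [3] / [7];  Q = [1, 2, 5] / [3] / [4]
  Insert 8 (step 6): P = [1, 4, 6, 8] / [3] / [7];  Q = [1, 2, 5, 6] / [3] / [4]
  Insert 2 (step 7): P = [1, 2, 6, 8] / [3, 4] / [7];  Q = [1, 2, 5, 6] / [3, 7] / [4]
  Insert 5 (step 8): P = [1, 2, 5, 8] / [3, 4, 6] / [7];  Q = [1, 2, 5, 6] / [3, 7, 8] / [4]
  Insert 9 (step 9): P = [1, 2, 5, 8, 9] / [3, 4, 6] / [7];  Q = [1, 2, 5, 6, 9] / [3, 7, 8] / [4]
Final shape: (5, 3, 1).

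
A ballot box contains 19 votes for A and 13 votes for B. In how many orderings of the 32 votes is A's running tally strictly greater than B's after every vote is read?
Strict-lead orderings = 65132550

Total orderings of the 32 votes with 19 for A: C(32, 19) = 347373600. By the Bertrand ballot formula (Cycle Lemma / reflection principle), the number of orderings in which A is strictly ahead of B throughout is (p − q)/(p + q) · C(p + q, p) = (19 − 13)/(19 + 13) · 347373600 = 65132550.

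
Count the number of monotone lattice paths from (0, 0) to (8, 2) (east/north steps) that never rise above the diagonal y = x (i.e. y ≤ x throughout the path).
Number of paths = 35

By the reflection principle (André's argument), the number of monotone paths to (8, 2) with n ≤ m that never go above y = x is C(10, 8) − C(10, 9) = 45 − 10 = 35.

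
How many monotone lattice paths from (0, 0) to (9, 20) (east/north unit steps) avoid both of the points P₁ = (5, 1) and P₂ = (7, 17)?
Number of paths = 6510015

Inclusion–exclusion. Total paths: C(29, 9) = 10015005. Through P₁: C(6, 5)·C(23, 4) = 53130. Through P₂: C(24, 7)·C(5, 2) = 3461040. Since P₁ is strictly southwest of P₂, a monotone path through both must visit P₁ then P₂; paths through both = C(6, 5)·C(18, 2)·C(5, 2) = 9180. Avoid both = 10015005 − 53130 − 3461040 + 9180 = 6510015.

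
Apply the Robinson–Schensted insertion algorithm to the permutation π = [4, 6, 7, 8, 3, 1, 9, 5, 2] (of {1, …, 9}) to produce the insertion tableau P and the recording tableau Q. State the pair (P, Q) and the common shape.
P = [1, 2, 7, 8, 9] / [3, 5] / [4, 6];  Q = [1, 2, 3, 4, 7] / [5, 8] / [6, 9];  common shape = (5, 2, 2)

Row-insert the values π_1, π_2, … into P one at a time, bumping the leftmost entry strictly greater than the inserted value down to the next row. The recording tableau Q records, in position (i, j), the step at which that cell was added to P.
  Insert 4 (step 1): P = [4];  Q = [1]
  Insert 6 (step 2): P = [4, 6];  Q = [1, 2]
  Insert 7 (step 3): P = [4, 6, 7];  Q = [1, 2, 3]
  Insert 8 (step 4): P = [4, 6, 7, 8];  Q = [1, 2, 3, 4]
  Insert 3 (step 5): P = [3, 6, 7, 8] / [4];  Q = [1, 2, 3, 4] / [5]
  Insert 1 (step 6): P = [1, 6, 7, 8] / [3] / [4];  Q = [1, 2, 3, 4] / [5] / [6]
  Insert 9 (step 7): P = [1, 6, 7, 8, 9] / [3] / [4];  Q = [1, 2, 3, 4, 7] / [5] / [6]
  Insert 5 (step 8): P = [1, 5, 7, 8, 9] / [3, 6] / [4];  Q = [1, 2, 3, 4, 7] / [5, 8] / [6]
  Insert 2 (step 9): P = [1, 2, 7, 8, 9] / [3, 5] / [4, 6];  Q = [1, 2, 3, 4, 7] / [5, 8] / [6, 9]
Final shape: (5, 2, 2).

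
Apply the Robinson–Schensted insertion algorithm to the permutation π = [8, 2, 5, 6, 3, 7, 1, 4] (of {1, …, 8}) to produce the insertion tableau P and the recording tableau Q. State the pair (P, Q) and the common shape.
P = [1, 3, 4, 7] / [2, 6] / [5] / [8];  Q = [1, 3, 4, 6] / [2, 8] / [5] / [7];  common shape = (4, 2, 1, 1)

Row-insert the values π_1, π_2, … into P one at a time, bumping the leftmost entry strictly greater than the inserted value down to the next row. The recording tableau Q records, in position (i, j), the step at which that cell was added to P.
  Insert 8 (step 1): P = [8];  Q = [1]
  Insert 2 (step 2): P = [2] / [8];  Q = [1] / [2]
  Insert 5 (step 3): P = [2, 5] / [8];  Q = [1, 3] / [2]
  Insert 6 (step 4): P = [2, 5, 6] / [8];  Q = [1, 3, 4] / [2]
  Insert 3 (step 5): P = [2, 3, 6] / [5] / [8];  Q = [1, 3, 4] / [2] / [5]
  Insert 7 (step 6): P = [2, 3, 6, 7] / [5] / [8];  Q = [1, 3, 4, 6] / [2] / [5]
  Insert 1 (step 7): P = [1, 3, 6, 7] / [2] / [5] / [8];  Q = [1, 3, 4, 6] / [2] / [5] / [7]
  Insert 4 (step 8): P = [1, 3, 4, 7] / [2, 6] / [5] / [8];  Q = [1, 3, 4, 6] / [2, 8] / [5] / [7]
Final shape: (4, 2, 1, 1).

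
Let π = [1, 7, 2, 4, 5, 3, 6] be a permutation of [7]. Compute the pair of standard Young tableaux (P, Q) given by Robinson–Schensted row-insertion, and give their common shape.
P = [1, 2, 3, 5, 6] / [4] / [7];  Q = [1, 2, 4, 5, 7] / [3] / [6];  common shape = (5, 1, 1)

Row-insert the values π_1, π_2, … into P one at a time, bumping the leftmost entry strictly greater than the inserted value down to the next row. The recording tableau Q records, in position (i, j), the step at which that cell was added to P.
  Insert 1 (step 1): P = [1];  Q = [1]
  Insert 7 (step 2): P = [1, 7];  Q = [1, 2]
  Insert 2 (step 3): P = [1, 2] / [7];  Q = [1, 2] / [3]
  Insert 4 (step 4): P = [1, 2, 4] / [7];  Q = [1, 2, 4] / [3]
  Insert 5 (step 5): P = [1, 2, 4, 5] / [7];  Q = [1, 2, 4, 5] / [3]
  Insert 3 (step 6): P = [1, 2, 3, 5] / [4] / [7];  Q = [1, 2, 4, 5] / [3] / [6]
  Insert 6 (step 7): P = [1, 2, 3, 5, 6] / [4] / [7];  Q = [1, 2, 4, 5, 7] / [3] / [6]
Final shape: (5, 1, 1).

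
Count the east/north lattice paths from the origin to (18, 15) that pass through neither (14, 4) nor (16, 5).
Number of paths = 1032244266

Inclusion–exclusion. Total paths: C(33, 18) = 1037158320. Through P₁: C(18, 14)·C(15, 4) = 4176900. Through P₂: C(21, 16)·C(12, 2) = 1343034. Since P₁ is strictly southwest of P₂, a monotone path through both must visit P₁ then P₂; paths through both = C(18, 14)·C(3, 2)·C(12, 2) = 605880. Avoid both = 1037158320 − 4176900 − 1343034 + 605880 = 1032244266.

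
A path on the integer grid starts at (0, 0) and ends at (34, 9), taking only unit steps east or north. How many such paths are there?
Number of paths = 563921995

A monotone lattice path from (0, 0) to (34, 9) consists of 34 east steps and 9 north steps in some order, so it is determined by which 34 of the 43 steps are east. The count is C(43, 34) = 563921995.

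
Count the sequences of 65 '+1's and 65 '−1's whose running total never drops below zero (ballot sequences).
C_65 = 1440418573150919668872489894243865350

These ballot sequences are counted by the Catalan number C_n = (1/(n + 1)) · C(2n, n). For n = 65: C_65 = (1/66) · C(130, 65) = 95067625827960698145584333020095113100/66 = 1440418573150919668872489894243865350.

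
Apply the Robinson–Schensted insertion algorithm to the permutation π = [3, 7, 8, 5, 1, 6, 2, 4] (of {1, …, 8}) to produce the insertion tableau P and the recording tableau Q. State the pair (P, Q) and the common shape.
P = [1, 2, 4] / [3, 5, 6] / [7, 8];  Q = [1, 2, 3] / [4, 6, 8] / [5, 7];  common shape = (3, 3, 2)

Row-insert the values π_1, π_2, … into P one at a time, bumping the leftmost entry strictly greater than the inserted value down to the next row. The recording tableau Q records, in position (i, j), the step at which that cell was added to P.
  Insert 3 (step 1): P = [3];  Q = [1]
  Insert 7 (step 2): P = [3, 7];  Q = [1, 2]
  Insert 8 (step 3): P = [3, 7, 8];  Q = [1, 2, 3]
  Insert 5 (step 4): P = [3, 5, 8] / [7];  Q = [1, 2, 3] / [4]
  Insert 1 (step 5): P = [1, 5, 8] / [3] / [7];  Q = [1, 2, 3] / [4] / [5]
  Insert 6 (step 6): P = [1, 5, 6] / [3, 8] / [7];  Q = [1, 2, 3] / [4, 6] / [5]
  Insert 2 (step 7): P = [1, 2, 6] / [3, 5] / [7, 8];  Q = [1, 2, 3] / [4, 6] / [5, 7]
  Insert 4 (step 8): P = [1, 2, 4] / [3, 5, 6] / [7, 8];  Q = [1, 2, 3] / [4, 6, 8] / [5, 7]
Final shape: (3, 3, 2).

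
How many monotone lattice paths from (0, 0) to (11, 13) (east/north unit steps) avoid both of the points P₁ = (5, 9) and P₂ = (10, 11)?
Number of paths = 1143702

Inclusion–exclusion. Total paths: C(24, 11) = 2496144. Through P₁: C(14, 5)·C(10, 6) = 420420. Through P₂: C(21, 10)·C(3, 1) = 1058148. Since P₁ is strictly southwest of P₂, a monotone path through both must visit P₁ then P₂; paths through both = C(14, 5)·C(7, 5)·C(3, 1) = 126126. Avoid both = 2496144 − 420420 − 1058148 + 126126 = 1143702.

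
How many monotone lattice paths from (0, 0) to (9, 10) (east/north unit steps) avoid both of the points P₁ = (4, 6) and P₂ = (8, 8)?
Number of paths = 36758

Inclusion–exclusion. Total paths: C(19, 9) = 92378. Through P₁: C(10, 4)·C(9, 5) = 26460. Through P₂: C(16, 8)·C(3, 1) = 38610. Since P₁ is strictly southwest of P₂, a monotone path through both must visit P₁ then P₂; paths through both = C(10, 4)·C(6, 4)·C(3, 1) = 9450. Avoid both = 92378 − 26460 − 38610 + 9450 = 36758.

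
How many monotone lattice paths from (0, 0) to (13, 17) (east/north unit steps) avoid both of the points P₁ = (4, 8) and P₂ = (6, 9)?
Number of paths = 73041750

Inclusion–exclusion. Total paths: C(30, 13) = 119759850. Through P₁: C(12, 4)·C(18, 9) = 24066900. Through P₂: C(15, 6)·C(15, 7) = 32207175. Since P₁ is strictly southwest of P₂, a monotone path through both must visit P₁ then P₂; paths through both = C(12, 4)·C(3, 2)·C(15, 7) = 9555975. Avoid both = 119759850 − 24066900 − 32207175 + 9555975 = 73041750.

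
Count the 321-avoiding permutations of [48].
C_48 = 131327898242169365477991900

These 321-avoiding permutations are counted by the Catalan number C_n = (1/(n + 1)) · C(2n, n). For n = 48: C_48 = (1/49) · C(96, 48) = 6435067013866298908421603100/49 = 131327898242169365477991900.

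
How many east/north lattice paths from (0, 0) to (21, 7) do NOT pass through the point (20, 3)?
Number of paths = 1175185

Total paths from (0, 0) to (21, 7): C(28, 21) = 1184040. Paths through (20, 3): (paths (0, 0) → (20, 3)) × (paths (20, 3) → (21, 7)) = C(23, 20) · C(5, 1) = 1771 · 5 = 8855. Avoidance count = 1184040 − 8855 = 1175185.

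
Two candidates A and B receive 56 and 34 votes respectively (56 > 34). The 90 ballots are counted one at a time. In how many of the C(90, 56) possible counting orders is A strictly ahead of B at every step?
Strict-lead orderings = 1730145467127958158326862

Total orderings of the 90 votes with 56 for A: C(90, 56) = 7077867820068919738609890. By the Bertrand ballot formula (Cycle Lemma / reflection principle), the number of orderings in which A is strictly ahead of B throughout is (p − q)/(p + q) · C(p + q, p) = (56 − 34)/(56 + 34) · 7077867820068919738609890 = 1730145467127958158326862.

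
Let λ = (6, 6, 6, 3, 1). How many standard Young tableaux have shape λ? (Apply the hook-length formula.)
# SYT of shape (6, 6, 6, 3, 1) = 320089770

Hook-length formula: f^λ = n! / Π hook(c), product over all cells c of the Young diagram. For λ = (6, 6, 6, 3, 1), n = 22 boxes. Hook lengths by row (left-to-right, top-to-bottom): [10, 8, 7, 5, 4, 3]; [9, 7, 6, 4, 3, 2]; [8, 6, 5, 3, 2, 1]; [4, 2, 1]; [1]. Product of hooks = 3511517184000. So f^λ = 22! / 3511517184000 = 1124000727777607680000 / 3511517184000 = 320089770.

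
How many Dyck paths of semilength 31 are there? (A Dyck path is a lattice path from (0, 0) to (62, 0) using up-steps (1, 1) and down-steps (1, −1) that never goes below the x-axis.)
C_31 = 14544636039226909

These Dyck paths are counted by the Catalan number C_n = (1/(n + 1)) · C(2n, n). For n = 31: C_31 = (1/32) · C(62, 31) = 465428353255261088/32 = 14544636039226909.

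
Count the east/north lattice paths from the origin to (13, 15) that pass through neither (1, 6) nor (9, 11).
Number of paths = 24258080

Inclusion–exclusion. Total paths: C(28, 13) = 37442160. Through P₁: C(7, 1)·C(21, 12) = 2057510. Through P₂: C(20, 9)·C(8, 4) = 11757200. Since P₁ is strictly southwest of P₂, a monotone path through both must visit P₁ then P₂; paths through both = C(7, 1)·C(13, 8)·C(8, 4) = 630630. Avoid both = 37442160 − 2057510 − 11757200 + 630630 = 24258080.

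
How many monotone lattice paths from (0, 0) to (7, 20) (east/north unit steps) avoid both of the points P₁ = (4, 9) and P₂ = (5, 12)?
Number of paths = 478010

Inclusion–exclusion. Total paths: C(27, 7) = 888030. Through P₁: C(13, 4)·C(14, 3) = 260260. Through P₂: C(17, 5)·C(10, 2) = 278460. Since P₁ is strictly southwest of P₂, a monotone path through both must visit P₁ then P₂; paths through both = C(13, 4)·C(4, 1)·C(10, 2) = 128700. Avoid both = 888030 − 260260 − 278460 + 128700 = 478010.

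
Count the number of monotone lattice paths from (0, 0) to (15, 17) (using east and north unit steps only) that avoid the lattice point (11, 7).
Number of paths = 533866896

Total paths from (0, 0) to (15, 17): C(32, 15) = 565722720. Paths through (11, 7): (paths (0, 0) → (11, 7)) × (paths (11, 7) → (15, 17)) = C(18, 11) · C(14, 4) = 31824 · 1001 = 31855824. Avoidance count = 565722720 − 31855824 = 533866896.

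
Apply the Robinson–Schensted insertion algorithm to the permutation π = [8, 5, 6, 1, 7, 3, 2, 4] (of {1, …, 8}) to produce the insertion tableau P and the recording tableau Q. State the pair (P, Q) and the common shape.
P = [1, 2, 4] / [3, 6, 7] / [5] / [8];  Q = [1, 3, 5] / [2, 6, 8] / [4] / [7];  common shape = (3, 3, 1, 1)

Row-insert the values π_1, π_2, … into P one at a time, bumping the leftmost entry strictly greater than the inserted value down to the next row. The recording tableau Q records, in position (i, j), the step at which that cell was added to P.
  Insert 8 (step 1): P = [8];  Q = [1]
  Insert 5 (step 2): P = [5] / [8];  Q = [1] / [2]
  Insert 6 (step 3): P = [5, 6] / [8];  Q = [1, 3] / [2]
  Insert 1 (step 4): P = [1, 6] / [5] / [8];  Q = [1, 3] / [2] / [4]
  Insert 7 (step 5): P = [1, 6, 7] / [5] / [8];  Q = [1, 3, 5] / [2] / [4]
  Insert 3 (step 6): P = [1, 3, 7] / [5, 6] / [8];  Q = [1, 3, 5] / [2, 6] / [4]
  Insert 2 (step 7): P = [1, 2, 7] / [3, 6] / [5] / [8];  Q = [1, 3, 5] / [2, 6] / [4] / [7]
  Insert 4 (step 8): P = [1, 2, 4] / [3, 6, 7] / [5] / [8];  Q = [1, 3, 5] / [2, 6, 8] / [4] / [7]
Final shape: (3, 3, 1, 1).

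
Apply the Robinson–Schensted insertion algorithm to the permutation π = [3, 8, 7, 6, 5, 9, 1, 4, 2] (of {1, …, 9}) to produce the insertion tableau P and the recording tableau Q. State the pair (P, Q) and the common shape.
P = [1, 2, 9] / [3, 4] / [5] / [6] / [7] / [8];  Q = [1, 2, 6] / [3, 8] / [4] / [5] / [7] / [9];  common shape = (3, 2, 1, 1, 1, 1)

Row-insert the values π_1, π_2, … into P one at a time, bumping the leftmost entry strictly greater than the inserted value down to the next row. The recording tableau Q records, in position (i, j), the step at which that cell was added to P.
  Insert 3 (step 1): P = [3];  Q = [1]
  Insert 8 (step 2): P = [3, 8];  Q = [1, 2]
  Insert 7 (step 3): P = [3, 7] / [8];  Q = [1, 2] / [3]
  Insert 6 (step 4): P = [3, 6] / [7] / [8];  Q = [1, 2] / [3] / [4]
  Insert 5 (step 5): P = [3, 5] / [6] / [7] / [8];  Q = [1, 2] / [3] / [4] / [5]
  Insert 9 (step 6): P = [3, 5, 9] / [6] / [7] / [8];  Q = [1, 2, 6] / [3] / [4] / [5]
  Insert 1 (step 7): P = [1, 5, 9] / [3] / [6] / [7] / [8];  Q = [1, 2, 6] / [3] / [4] / [5] / [7]
  Insert 4 (step 8): P = [1, 4, 9] / [3, 5] / [6] / [7] / [8];  Q = [1, 2, 6] / [3, 8] / [4] / [5] / [7]
  Insert 2 (step 9): P = [1, 2, 9] / [3, 4] / [5] / [6] / [7] / [8];  Q = [1, 2, 6] / [3, 8] / [4] / [5] / [7] / [9]
Final shape: (3, 2, 1, 1, 1, 1).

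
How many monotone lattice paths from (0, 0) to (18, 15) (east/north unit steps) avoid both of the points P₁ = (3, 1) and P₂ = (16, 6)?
Number of paths = 724704525

Inclusion–exclusion. Total paths: C(33, 18) = 1037158320. Through P₁: C(4, 3)·C(29, 15) = 310235040. Through P₂: C(22, 16)·C(11, 2) = 4103715. Since P₁ is strictly southwest of P₂, a monotone path through both must visit P₁ then P₂; paths through both = C(4, 3)·C(18, 13)·C(11, 2) = 1884960. Avoid both = 1037158320 − 310235040 − 4103715 + 1884960 = 724704525.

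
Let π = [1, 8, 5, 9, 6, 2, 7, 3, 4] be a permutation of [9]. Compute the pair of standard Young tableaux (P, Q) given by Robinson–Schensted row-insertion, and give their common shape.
P = [1, 2, 3, 4] / [5, 6, 7] / [8, 9];  Q = [1, 2, 4, 7] / [3, 5, 9] / [6, 8];  common shape = (4, 3, 2)

Row-insert the values π_1, π_2, … into P one at a time, bumping the leftmost entry strictly greater than the inserted value down to the next row. The recording tableau Q records, in position (i, j), the step at which that cell was added to P.
  Insert 1 (step 1): P = [1];  Q = [1]
  Insert 8 (step 2): P = [1, 8];  Q = [1, 2]
  Insert 5 (step 3): P = [1, 5] / [8];  Q = [1, 2] / [3]
  Insert 9 (step 4): P = [1, 5, 9] / [8];  Q = [1, 2, 4] / [3]
  Insert 6 (step 5): P = [1, 5, 6] / [8, 9];  Q = [1, 2, 4] / [3, 5]
  Insert 2 (step 6): P = [1, 2, 6] / [5, 9] / [8];  Q = [1, 2, 4] / [3, 5] / [6]
  Insert 7 (step 7): P = [1, 2, 6, 7] / [5, 9] / [8];  Q = [1, 2, 4, 7] / [3, 5] / [6]
  Insert 3 (step 8): P = [1, 2, 3, 7] / [5, 6] / [8, 9];  Q = [1, 2, 4, 7] / [3, 5] / [6, 8]
  Insert 4 (step 9): P = [1, 2, 3, 4] / [5, 6, 7] / [8, 9];  Q = [1, 2, 4, 7] / [3, 5, 9] / [6, 8]
Final shape: (4, 3, 2).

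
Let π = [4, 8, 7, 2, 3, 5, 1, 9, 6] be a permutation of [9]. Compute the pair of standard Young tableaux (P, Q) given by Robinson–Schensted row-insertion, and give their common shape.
P = [1, 3, 5, 6] / [2, 7, 9] / [4] / [8];  Q = [1, 2, 6, 8] / [3, 5, 9] / [4] / [7];  common shape = (4, 3, 1, 1)

Row-insert the values π_1, π_2, … into P one at a time, bumping the leftmost entry strictly greater than the inserted value down to the next row. The recording tableau Q records, in position (i, j), the step at which that cell was added to P.
  Insert 4 (step 1): P = [4];  Q = [1]
  Insert 8 (step 2): P = [4, 8];  Q = [1, 2]
  Insert 7 (step 3): P = [4, 7] / [8];  Q = [1, 2] / [3]
  Insert 2 (step 4): P = [2, 7] / [4] / [8];  Q = [1, 2] / [3] / [4]
  Insert 3 (step 5): P = [2, 3] / [4, 7] / [8];  Q = [1, 2] / [3, 5] / [4]
  Insert 5 (step 6): P = [2, 3, 5] / [4, 7] / [8];  Q = [1, 2, 6] / [3, 5] / [4]
  Insert 1 (step 7): P = [1, 3, 5] / [2, 7] / [4] / [8];  Q = [1, 2, 6] / [3, 5] / [4] / [7]
  Insert 9 (step 8): P = [1, 3, 5, 9] / [2, 7] / [4] / [8];  Q = [1, 2, 6, 8] / [3, 5] / [4] / [7]
  Insert 6 (step 9): P = [1, 3, 5, 6] / [2, 7, 9] / [4] / [8];  Q = [1, 2, 6, 8] / [3, 5, 9] / [4] / [7]
Final shape: (4, 3, 1, 1).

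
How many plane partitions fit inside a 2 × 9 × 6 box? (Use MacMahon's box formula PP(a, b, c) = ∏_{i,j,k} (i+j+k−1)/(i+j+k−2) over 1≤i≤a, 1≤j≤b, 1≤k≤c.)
PP(2, 9, 6) = 5725720

Evaluate the triple product over i = 1..2, j = 1..9, k = 1..6. The factors are (2/1) · (3/2) · (4/3) · (5/4) · (6/5) · (7/6) · (3/2) · (4/3) · … (108 factors total). The numerators and denominators telescope so the product is an integer; carrying out the multiplication exactly gives PP(2, 9, 6) = 5725720.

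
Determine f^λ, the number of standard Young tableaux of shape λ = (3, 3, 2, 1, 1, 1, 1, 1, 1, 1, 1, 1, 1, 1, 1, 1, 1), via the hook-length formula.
# SYT of shape (3, 3, 2, 1, 1, 1, 1, 1, 1, 1, 1, 1, 1, 1, 1, 1, 1) = 98175

Hook-length formula: f^λ = n! / Π hook(c), product over all cells c of the Young diagram. For λ = (3, 3, 2, 1, 1, 1, 1, 1, 1, 1, 1, 1, 1, 1, 1, 1, 1), n = 22 boxes. Hook lengths by row (left-to-right, top-to-bottom): [19, 4, 2]; [18, 3, 1]; [16, 1]; [14]; [13]; [12]; [11]; [10]; [9]; [8]; [7]; [6]; [5]; [4]; [3]; [2]; [1]. Product of hooks = 11448950626713600. So f^λ = 22! / 11448950626713600 = 1124000727777607680000 / 11448950626713600 = 98175.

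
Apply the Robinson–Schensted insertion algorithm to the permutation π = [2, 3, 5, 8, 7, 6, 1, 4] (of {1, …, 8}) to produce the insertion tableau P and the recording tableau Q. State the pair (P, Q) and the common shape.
P = [1, 3, 4, 6] / [2, 5] / [7] / [8];  Q = [1, 2, 3, 4] / [5, 8] / [6] / [7];  common shape = (4, 2, 1, 1)

Row-insert the values π_1, π_2, … into P one at a time, bumping the leftmost entry strictly greater than the inserted value down to the next row. The recording tableau Q records, in position (i, j), the step at which that cell was added to P.
  Insert 2 (step 1): P = [2];  Q = [1]
  Insert 3 (step 2): P = [2, 3];  Q = [1, 2]
  Insert 5 (step 3): P = [2, 3, 5];  Q = [1, 2, 3]
  Insert 8 (step 4): P = [2, 3, 5, 8];  Q = [1, 2, 3, 4]
  Insert 7 (step 5): P = [2, 3, 5, 7] / [8];  Q = [1, 2, 3, 4] / [5]
  Insert 6 (step 6): P = [2, 3, 5, 6] / [7] / [8];  Q = [1, 2, 3, 4] / [5] / [6]
  Insert 1 (step 7): P = [1, 3, 5, 6] / [2] / [7] / [8];  Q = [1, 2, 3, 4] / [5] / [6] / [7]
  Insert 4 (step 8): P = [1, 3, 4, 6] / [2, 5] / [7] / [8];  Q = [1, 2, 3, 4] / [5, 8] / [6] / [7]
Final shape: (4, 2, 1, 1).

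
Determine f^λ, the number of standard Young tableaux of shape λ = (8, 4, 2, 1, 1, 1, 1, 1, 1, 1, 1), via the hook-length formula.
# SYT of shape (8, 4, 2, 1, 1, 1, 1, 1, 1, 1, 1) = 164148600

Hook-length formula: f^λ = n! / Π hook(c), product over all cells c of the Young diagram. For λ = (8, 4, 2, 1, 1, 1, 1, 1, 1, 1, 1), n = 22 boxes. Hook lengths by row (left-to-right, top-to-bottom): [18, 9, 7, 6, 4, 3, 2, 1]; [13, 4, 2, 1]; [10, 1]; [8]; [7]; [6]; [5]; [4]; [3]; [2]; [1]. Product of hooks = 6847458508800. So f^λ = 22! / 6847458508800 = 1124000727777607680000 / 6847458508800 = 164148600.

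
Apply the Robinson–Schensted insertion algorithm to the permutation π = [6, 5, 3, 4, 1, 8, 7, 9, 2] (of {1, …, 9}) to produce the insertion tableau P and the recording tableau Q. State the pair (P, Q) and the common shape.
P = [1, 2, 7, 9] / [3, 4] / [5, 8] / [6];  Q = [1, 4, 6, 8] / [2, 7] / [3, 9] / [5];  common shape = (4, 2, 2, 1)

Row-insert the values π_1, π_2, … into P one at a time, bumping the leftmost entry strictly greater than the inserted value down to the next row. The recording tableau Q records, in position (i, j), the step at which that cell was added to P.
  Insert 6 (step 1): P = [6];  Q = [1]
  Insert 5 (step 2): P = [5] / [6];  Q = [1] / [2]
  Insert 3 (step 3): P = [3] / [5] / [6];  Q = [1] / [2] / [3]
  Insert 4 (step 4): P = [3, 4] / [5] / [6];  Q = [1, 4] / [2] / [3]
  Insert 1 (step 5): P = [1, 4] / [3] / [5] / [6];  Q = [1, 4] / [2] / [3] / [5]
  Insert 8 (step 6): P = [1, 4, 8] / [3] / [5] / [6];  Q = [1, 4, 6] / [2] / [3] / [5]
  Insert 7 (step 7): P = [1, 4, 7] / [3, 8] / [5] / [6];  Q = [1, 4, 6] / [2, 7] / [3] / [5]
  Insert 9 (step 8): P = [1, 4, 7, 9] / [3, 8] / [5] / [6];  Q = [1, 4, 6, 8] / [2, 7] / [3] / [5]
  Insert 2 (step 9): P = [1, 2, 7, 9] / [3, 4] / [5, 8] / [6];  Q = [1, 4, 6, 8] / [2, 7] / [3, 9] / [5]
Final shape: (4, 2, 2, 1).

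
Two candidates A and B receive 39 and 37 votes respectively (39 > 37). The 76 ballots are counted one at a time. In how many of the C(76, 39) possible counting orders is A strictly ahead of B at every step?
Strict-lead orderings = 176733862787006701400

Total orderings of the 76 votes with 39 for A: C(76, 39) = 6715886785906254653200. By the Bertrand ballot formula (Cycle Lemma / reflection principle), the number of orderings in which A is strictly ahead of B throughout is (p − q)/(p + q) · C(p + q, p) = (39 − 37)/(39 + 37) · 6715886785906254653200 = 176733862787006701400.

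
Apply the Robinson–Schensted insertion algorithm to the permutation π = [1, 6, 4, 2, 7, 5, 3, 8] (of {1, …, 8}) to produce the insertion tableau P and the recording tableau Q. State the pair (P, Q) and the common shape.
P = [1, 2, 3, 8] / [4, 5] / [6, 7];  Q = [1, 2, 5, 8] / [3, 6] / [4, 7];  common shape = (4, 2, 2)

Row-insert the values π_1, π_2, … into P one at a time, bumping the leftmost entry strictly greater than the inserted value down to the next row. The recording tableau Q records, in position (i, j), the step at which that cell was added to P.
  Insert 1 (step 1): P = [1];  Q = [1]
  Insert 6 (step 2): P = [1, 6];  Q = [1, 2]
  Insert 4 (step 3): P = [1, 4] / [6];  Q = [1, 2] / [3]
  Insert 2 (step 4): P = [1, 2] / [4] / [6];  Q = [1, 2] / [3] / [4]
  Insert 7 (step 5): P = [1, 2, 7] / [4] / [6];  Q = [1, 2, 5] / [3] / [4]
  Insert 5 (step 6): P = [1, 2, 5] / [4, 7] / [6];  Q = [1, 2, 5] / [3, 6] / [4]
  Insert 3 (step 7): P = [1, 2, 3] / [4, 5] / [6, 7];  Q = [1, 2, 5] / [3, 6] / [4, 7]
  Insert 8 (step 8): P = [1, 2, 3, 8] / [4, 5] / [6, 7];  Q = [1, 2, 5, 8] / [3, 6] / [4, 7]
Final shape: (4, 2, 2).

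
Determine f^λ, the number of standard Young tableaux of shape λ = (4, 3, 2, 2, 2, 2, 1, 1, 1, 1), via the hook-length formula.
# SYT of shape (4, 3, 2, 2, 2, 2, 1, 1, 1, 1) = 3391500

Hook-length formula: f^λ = n! / Π hook(c), product over all cells c of the Young diagram. For λ = (4, 3, 2, 2, 2, 2, 1, 1, 1, 1), n = 19 boxes. Hook lengths by row (left-to-right, top-to-bottom): [13, 8, 3, 1]; [11, 6, 1]; [9, 4]; [8, 3]; [7, 2]; [6, 1]; [4]; [3]; [2]; [1]. Product of hooks = 35867639808. So f^λ = 19! / 35867639808 = 121645100408832000 / 35867639808 = 3391500.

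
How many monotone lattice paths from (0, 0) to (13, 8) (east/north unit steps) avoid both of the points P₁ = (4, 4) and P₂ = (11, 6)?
Number of paths = 94304

Inclusion–exclusion. Total paths: C(21, 13) = 203490. Through P₁: C(8, 4)·C(13, 9) = 50050. Through P₂: C(17, 11)·C(4, 2) = 74256. Since P₁ is strictly southwest of P₂, a monotone path through both must visit P₁ then P₂; paths through both = C(8, 4)·C(9, 7)·C(4, 2) = 15120. Avoid both = 203490 − 50050 − 74256 + 15120 = 94304.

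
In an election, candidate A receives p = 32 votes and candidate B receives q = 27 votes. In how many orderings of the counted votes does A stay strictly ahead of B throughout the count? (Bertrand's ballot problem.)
Strict-lead orderings = 4101918749601365

Total orderings of the 59 votes with 32 for A: C(59, 32) = 48402641245296107. By the Bertrand ballot formula (Cycle Lemma / reflection principle), the number of orderings in which A is strictly ahead of B throughout is (p − q)/(p + q) · C(p + q, p) = (32 − 27)/(32 + 27) · 48402641245296107 = 4101918749601365.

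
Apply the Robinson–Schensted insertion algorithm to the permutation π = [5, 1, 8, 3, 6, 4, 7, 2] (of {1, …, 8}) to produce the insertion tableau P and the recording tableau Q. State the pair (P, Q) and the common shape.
P = [1, 2, 4, 7] / [3, 6] / [5] / [8];  Q = [1, 3, 5, 7] / [2, 4] / [6] / [8];  common shape = (4, 2, 1, 1)

Row-insert the values π_1, π_2, … into P one at a time, bumping the leftmost entry strictly greater than the inserted value down to the next row. The recording tableau Q records, in position (i, j), the step at which that cell was added to P.
  Insert 5 (step 1): P = [5];  Q = [1]
  Insert 1 (step 2): P = [1] / [5];  Q = [1] / [2]
  Insert 8 (step 3): P = [1, 8] / [5];  Q = [1, 3] / [2]
  Insert 3 (step 4): P = [1, 3] / [5, 8];  Q = [1, 3] / [2, 4]
  Insert 6 (step 5): P = [1, 3, 6] / [5, 8];  Q = [1, 3, 5] / [2, 4]
  Insert 4 (step 6): P = [1, 3, 4] / [5, 6] / [8];  Q = [1, 3, 5] / [2, 4] / [6]
  Insert 7 (step 7): P = [1, 3, 4, 7] / [5, 6] / [8];  Q = [1, 3, 5, 7] / [2, 4] / [6]
  Insert 2 (step 8): P = [1, 2, 4, 7] / [3, 6] / [5] / [8];  Q = [1, 3, 5, 7] / [2, 4] / [6] / [8]
Final shape: (4, 2, 1, 1).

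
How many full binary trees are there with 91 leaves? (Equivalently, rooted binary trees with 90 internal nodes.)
C_90 = 1000134600800354781929399250536541864362461089950800

These full binary trees are counted by the Catalan number C_n = (1/(n + 1)) · C(2n, n). For n = 90: C_90 = (1/91) · C(180, 90) = 91012248672832285155575331798825309656983959185522800/91 = 1000134600800354781929399250536541864362461089950800.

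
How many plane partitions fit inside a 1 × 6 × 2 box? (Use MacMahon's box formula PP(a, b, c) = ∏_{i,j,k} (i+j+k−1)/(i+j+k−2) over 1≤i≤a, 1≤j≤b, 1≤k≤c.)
PP(1, 6, 2) = 28

Evaluate the triple product over i = 1..1, j = 1..6, k = 1..2. The factors are (2/1) · (3/2) · (3/2) · (4/3) · (4/3) · (5/4) · (5/4) · (6/5) · … (12 factors total). The numerators and denominators telescope so the product is an integer; carrying out the multiplication exactly gives PP(1, 6, 2) = 28.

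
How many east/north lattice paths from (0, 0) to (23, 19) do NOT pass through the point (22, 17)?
Number of paths = 293711957370

Total paths from (0, 0) to (23, 19): C(42, 23) = 446775310800. Paths through (22, 17): (paths (0, 0) → (22, 17)) × (paths (22, 17) → (23, 19)) = C(39, 22) · C(3, 1) = 51021117810 · 3 = 153063353430. Avoidance count = 446775310800 − 153063353430 = 293711957370.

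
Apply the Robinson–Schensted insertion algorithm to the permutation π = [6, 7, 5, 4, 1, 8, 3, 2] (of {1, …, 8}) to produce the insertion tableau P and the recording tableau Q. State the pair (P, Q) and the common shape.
P = [1, 2, 8] / [3, 7] / [4] / [5] / [6];  Q = [1, 2, 6] / [3, 7] / [4] / [5] / [8];  common shape = (3, 2, 1, 1, 1)

Row-insert the values π_1, π_2, … into P one at a time, bumping the leftmost entry strictly greater than the inserted value down to the next row. The recording tableau Q records, in position (i, j), the step at which that cell was added to P.
  Insert 6 (step 1): P = [6];  Q = [1]
  Insert 7 (step 2): P = [6, 7];  Q = [1, 2]
  Insert 5 (step 3): P = [5, 7] / [6];  Q = [1, 2] / [3]
  Insert 4 (step 4): P = [4, 7] / [5] / [6];  Q = [1, 2] / [3] / [4]
  Insert 1 (step 5): P = [1, 7] / [4] / [5] / [6];  Q = [1, 2] / [3] / [4] / [5]
  Insert 8 (step 6): P = [1, 7, 8] / [4] / [5] / [6];  Q = [1, 2, 6] / [3] / [4] / [5]
  Insert 3 (step 7): P = [1, 3, 8] / [4, 7] / [5] / [6];  Q = [1, 2, 6] / [3, 7] / [4] / [5]
  Insert 2 (step 8): P = [1, 2, 8] / [3, 7] / [4] / [5] / [6];  Q = [1, 2, 6] / [3, 7] / [4] / [5] / [8]
Final shape: (3, 2, 1, 1, 1).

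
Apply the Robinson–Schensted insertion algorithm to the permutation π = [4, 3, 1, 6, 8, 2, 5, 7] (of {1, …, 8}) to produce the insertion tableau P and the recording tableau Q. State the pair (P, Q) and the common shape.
P = [1, 2, 5, 7] / [3, 6, 8] / [4];  Q = [1, 4, 5, 8] / [2, 6, 7] / [3];  common shape = (4, 3, 1)

Row-insert the values π_1, π_2, … into P one at a time, bumping the leftmost entry strictly greater than the inserted value down to the next row. The recording tableau Q records, in position (i, j), the step at which that cell was added to P.
  Insert 4 (step 1): P = [4];  Q = [1]
  Insert 3 (step 2): P = [3] / [4];  Q = [1] / [2]
  Insert 1 (step 3): P = [1] / [3] / [4];  Q = [1] / [2] / [3]
  Insert 6 (step 4): P = [1, 6] / [3] / [4];  Q = [1, 4] / [2] / [3]
  Insert 8 (step 5): P = [1, 6, 8] / [3] / [4];  Q = [1, 4, 5] / [2] / [3]
  Insert 2 (step 6): P = [1, 2, 8] / [3, 6] / [4];  Q = [1, 4, 5] / [2, 6] / [3]
  Insert 5 (step 7): P = [1, 2, 5] / [3, 6, 8] / [4];  Q = [1, 4, 5] / [2, 6, 7] / [3]
  Insert 7 (step 8): P = [1, 2, 5, 7] / [3, 6, 8] / [4];  Q = [1, 4, 5, 8] / [2, 6, 7] / [3]
Final shape: (4, 3, 1).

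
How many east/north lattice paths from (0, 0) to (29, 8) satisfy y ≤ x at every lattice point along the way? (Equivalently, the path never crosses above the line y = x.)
Number of paths = 28312548

By the reflection principle (André's argument), the number of monotone paths to (29, 8) with n ≤ m that never go above y = x is C(37, 29) − C(37, 30) = 38608020 − 10295472 = 28312548.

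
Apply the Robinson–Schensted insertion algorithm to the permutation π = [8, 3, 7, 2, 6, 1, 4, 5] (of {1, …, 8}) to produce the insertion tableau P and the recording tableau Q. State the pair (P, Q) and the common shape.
P = [1, 4, 5] / [2, 6] / [3, 7] / [8];  Q = [1, 3, 8] / [2, 5] / [4, 7] / [6];  common shape = (3, 2, 2, 1)

Row-insert the values π_1, π_2, … into P one at a time, bumping the leftmost entry strictly greater than the inserted value down to the next row. The recording tableau Q records, in position (i, j), the step at which that cell was added to P.
  Insert 8 (step 1): P = [8];  Q = [1]
  Insert 3 (step 2): P = [3] / [8];  Q = [1] / [2]
  Insert 7 (step 3): P = [3, 7] / [8];  Q = [1, 3] / [2]
  Insert 2 (step 4): P = [2, 7] / [3] / [8];  Q = [1, 3] / [2] / [4]
  Insert 6 (step 5): P = [2, 6] / [3, 7] / [8];  Q = [1, 3] / [2, 5] / [4]
  Insert 1 (step 6): P = [1, 6] / [2, 7] / [3] / [8];  Q = [1, 3] / [2, 5] / [4] / [6]
  Insert 4 (step 7): P = [1, 4] / [2, 6] / [3, 7] / [8];  Q = [1, 3] / [2, 5] / [4, 7] / [6]
  Insert 5 (step 8): P = [1, 4, 5] / [2, 6] / [3, 7] / [8];  Q = [1, 3, 8] / [2, 5] / [4, 7] / [6]
Final shape: (3, 2, 2, 1).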